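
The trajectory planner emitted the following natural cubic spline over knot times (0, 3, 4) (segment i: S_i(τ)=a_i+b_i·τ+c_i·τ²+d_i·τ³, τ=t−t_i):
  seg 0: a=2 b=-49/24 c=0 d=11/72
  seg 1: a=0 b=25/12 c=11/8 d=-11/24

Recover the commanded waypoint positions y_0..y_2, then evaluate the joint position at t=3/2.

y_0 = S_0(0) = a_0 = 2
y_1 = S_1(0) = a_1 = 0
y_2 = S_1(1) = 3
t_q=3/2 is in segment 0 (τ=3/2); S_0(τ)=-35/64

y_0=2 y_1=0 y_2=3
S(3/2) = -35/64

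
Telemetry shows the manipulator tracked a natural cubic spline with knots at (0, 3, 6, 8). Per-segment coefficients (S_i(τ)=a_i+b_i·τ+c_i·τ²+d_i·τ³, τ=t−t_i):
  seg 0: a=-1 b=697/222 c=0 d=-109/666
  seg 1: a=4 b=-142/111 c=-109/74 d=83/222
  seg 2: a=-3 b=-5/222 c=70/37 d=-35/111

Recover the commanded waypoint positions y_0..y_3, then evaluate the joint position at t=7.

y_0 = S_0(0) = a_0 = -1
y_1 = S_1(0) = a_1 = 4
y_2 = S_2(0) = a_2 = -3
y_3 = S_2(2) = 2
t_q=7 is in segment 2 (τ=1); S_2(τ)=-107/74

y_0=-1 y_1=4 y_2=-3 y_3=2
S(7) = -107/74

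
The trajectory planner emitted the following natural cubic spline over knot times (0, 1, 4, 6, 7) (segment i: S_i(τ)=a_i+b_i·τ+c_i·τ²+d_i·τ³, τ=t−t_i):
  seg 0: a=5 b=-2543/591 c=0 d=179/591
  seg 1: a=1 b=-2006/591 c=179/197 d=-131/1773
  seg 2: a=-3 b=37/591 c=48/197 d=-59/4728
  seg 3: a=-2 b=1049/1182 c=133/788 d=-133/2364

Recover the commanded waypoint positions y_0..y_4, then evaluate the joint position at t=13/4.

y_0 = S_0(0) = a_0 = 5
y_1 = S_1(0) = a_1 = 1
y_2 = S_2(0) = a_2 = -3
y_3 = S_3(0) = a_3 = -2
y_4 = S_3(1) = -1
t_q=13/4 is in segment 1 (τ=9/4); S_1(τ)=-36295/12608

y_0=5 y_1=1 y_2=-3 y_3=-2 y_4=-1
S(13/4) = -36295/12608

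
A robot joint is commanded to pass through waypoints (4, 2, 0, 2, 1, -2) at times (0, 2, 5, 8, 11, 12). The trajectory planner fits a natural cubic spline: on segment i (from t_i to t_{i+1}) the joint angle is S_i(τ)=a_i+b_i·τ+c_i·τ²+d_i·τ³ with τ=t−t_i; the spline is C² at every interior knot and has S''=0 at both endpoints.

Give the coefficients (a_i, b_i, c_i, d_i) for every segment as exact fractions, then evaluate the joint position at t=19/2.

Δ: Δ0=-1, Δ1=-2/3, Δ2=2/3, Δ3=-1/3, Δ4=-3
row 1: diag=10, rhs=2; c'=3/10, d'=1/5
row 2: denom=12−3·3/10=111/10; d'=(8−3·1/5)/(111/10)=2/3
row 3: denom=12−3·10/37=414/37; d'=(-6−3·2/3)/(414/37)=-148/207
row 4: denom=8−3·37/138=331/46; d'=(-16−3·-148/207)/(331/46)=-1912/993
back: M4=-1912/993
back: M3=-148/207−37/138·-1912/993=-592/2979
back: M2=2/3−10/37·-592/2979=2146/2979
back: M1=1/5−3/10·2146/2979=-16/993
M: M0=0, M1=-16/993, M2=2146/2979, M3=-592/2979, M4=-1912/993, M5=0
seg 0: a=4, c=M0/2=0, d=(M1−M0)/(6·2)=-4/2979, b=Δ0−h0·(2M0+M1)/6=-2963/2979
seg 1: a=2, c=M1/2=-8/993, d=(M2−M1)/(6·3)=1097/26811, b=Δ1−h1·(2M1+M2)/6=-3011/2979
seg 2: a=0, c=M2/2=1073/2979, d=(M3−M2)/(6·3)=-1369/26811, b=Δ2−h2·(2M2+M3)/6=136/2979
seg 3: a=2, c=M3/2=-296/2979, d=(M4−M3)/(6·3)=-2572/26811, b=Δ3−h3·(2M3+M4)/6=2467/2979
seg 4: a=1, c=M4/2=-956/993, d=(M5−M4)/(6·1)=956/2979, b=Δ4−h4·(2M4+M5)/6=-7025/2979
t_q=19/2 → seg 3, τ=3/2; S=2+2467/2979·τ+-296/2979·τ²+-2572/26811·τ³=892/331

  seg 0: a=4 b=-2963/2979 c=0 d=-4/2979
  seg 1: a=2 b=-3011/2979 c=-8/993 d=1097/26811
  seg 2: a=0 b=136/2979 c=1073/2979 d=-1369/26811
  seg 3: a=2 b=2467/2979 c=-296/2979 d=-2572/26811
  seg 4: a=1 b=-7025/2979 c=-956/993 d=956/2979
S(19/2) = 892/331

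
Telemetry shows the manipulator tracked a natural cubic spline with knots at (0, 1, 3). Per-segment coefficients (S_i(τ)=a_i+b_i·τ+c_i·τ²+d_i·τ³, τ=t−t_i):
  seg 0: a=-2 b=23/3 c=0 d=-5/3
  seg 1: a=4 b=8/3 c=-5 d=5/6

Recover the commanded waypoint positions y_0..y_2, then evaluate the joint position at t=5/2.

y_0=-2 y_1=4 y_2=-4
S(5/2) = -7/16

y_0 = S_0(0) = a_0 = -2
y_1 = S_1(0) = a_1 = 4
y_2 = S_1(2) = -4
t_q=5/2 is in segment 1 (τ=3/2); S_1(τ)=-7/16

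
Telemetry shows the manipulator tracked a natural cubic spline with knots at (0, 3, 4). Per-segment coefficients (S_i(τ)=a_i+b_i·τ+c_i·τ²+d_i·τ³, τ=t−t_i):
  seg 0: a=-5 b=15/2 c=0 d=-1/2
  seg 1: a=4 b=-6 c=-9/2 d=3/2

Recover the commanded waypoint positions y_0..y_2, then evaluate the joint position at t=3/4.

y_0 = S_0(0) = a_0 = -5
y_1 = S_1(0) = a_1 = 4
y_2 = S_1(1) = -5
t_q=3/4 is in segment 0 (τ=3/4); S_0(τ)=53/128

y_0=-5 y_1=4 y_2=-5
S(3/4) = 53/128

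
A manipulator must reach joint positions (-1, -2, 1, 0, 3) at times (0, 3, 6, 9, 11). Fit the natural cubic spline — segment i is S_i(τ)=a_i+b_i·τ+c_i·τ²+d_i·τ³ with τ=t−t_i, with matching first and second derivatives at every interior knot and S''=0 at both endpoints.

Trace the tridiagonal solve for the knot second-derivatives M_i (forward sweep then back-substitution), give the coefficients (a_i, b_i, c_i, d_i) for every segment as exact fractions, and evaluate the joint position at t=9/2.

Δ: Δ0=-1/3, Δ1=1, Δ2=-1/3, Δ3=3/2
row 1: diag=12, rhs=8; c'=1/4, d'=2/3
row 2: denom=12−3·1/4=45/4; d'=(-8−3·2/3)/(45/4)=-8/9
row 3: denom=10−3·4/15=46/5; d'=(11−3·-8/9)/(46/5)=205/138
back: M3=205/138
back: M2=-8/9−4/15·205/138=-266/207
back: M1=2/3−1/4·-266/207=409/414
M: M0=0, M1=409/414, M2=-266/207, M3=205/138, M4=0
seg 0: a=-1, c=M0/2=0, d=(M1−M0)/(6·3)=409/7452, b=Δ0−h0·(2M0+M1)/6=-685/828
seg 1: a=-2, c=M1/2=409/828, d=(M2−M1)/(6·3)=-941/7452, b=Δ1−h1·(2M1+M2)/6=271/414
seg 2: a=1, c=M2/2=-133/207, d=(M3−M2)/(6·3)=1147/7452, b=Δ2−h2·(2M2+M3)/6=173/828
seg 3: a=0, c=M3/2=205/276, d=(M4−M3)/(6·2)=-205/1656, b=Δ3−h3·(2M3+M4)/6=211/414
t_q=9/2 → seg 1, τ=3/2; S=-2+271/414·τ+409/828·τ²+-941/7452·τ³=-245/736

  seg 0: a=-1 b=-685/828 c=0 d=409/7452
  seg 1: a=-2 b=271/414 c=409/828 d=-941/7452
  seg 2: a=1 b=173/828 c=-133/207 d=1147/7452
  seg 3: a=0 b=211/414 c=205/276 d=-205/1656
S(9/2) = -245/736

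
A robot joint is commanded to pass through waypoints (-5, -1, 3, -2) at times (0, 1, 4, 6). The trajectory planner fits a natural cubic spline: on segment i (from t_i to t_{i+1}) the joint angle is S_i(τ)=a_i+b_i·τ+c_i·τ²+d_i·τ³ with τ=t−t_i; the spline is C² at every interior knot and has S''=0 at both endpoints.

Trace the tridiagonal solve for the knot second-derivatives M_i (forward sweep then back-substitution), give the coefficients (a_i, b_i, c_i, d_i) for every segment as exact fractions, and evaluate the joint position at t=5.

Δ: Δ0=4, Δ1=4/3, Δ2=-5/2
row 1: diag=8, rhs=-16; c'=3/8, d'=-2
row 2: denom=10−3·3/8=71/8; d'=(-23−3·-2)/(71/8)=-136/71
back: M2=-136/71
back: M1=-2−3/8·-136/71=-91/71
M: M0=0, M1=-91/71, M2=-136/71, M3=0
seg 0: a=-5, c=M0/2=0, d=(M1−M0)/(6·1)=-91/426, b=Δ0−h0·(2M0+M1)/6=1795/426
seg 1: a=-1, c=M1/2=-91/142, d=(M2−M1)/(6·3)=-5/142, b=Δ1−h1·(2M1+M2)/6=761/213
seg 2: a=3, c=M2/2=-68/71, d=(M3−M2)/(6·2)=34/213, b=Δ2−h2·(2M2+M3)/6=-521/426
t_q=5 → seg 2, τ=1; S=3+-521/426·τ+-68/71·τ²+34/213·τ³=139/142

  seg 0: a=-5 b=1795/426 c=0 d=-91/426
  seg 1: a=-1 b=761/213 c=-91/142 d=-5/142
  seg 2: a=3 b=-521/426 c=-68/71 d=34/213
S(5) = 139/142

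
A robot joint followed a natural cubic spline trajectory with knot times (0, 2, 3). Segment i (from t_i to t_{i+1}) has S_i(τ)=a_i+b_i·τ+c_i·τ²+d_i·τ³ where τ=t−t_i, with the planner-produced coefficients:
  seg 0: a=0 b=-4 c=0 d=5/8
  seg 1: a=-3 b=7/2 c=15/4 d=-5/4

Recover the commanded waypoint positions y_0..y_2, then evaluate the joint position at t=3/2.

y_0 = S_0(0) = a_0 = 0
y_1 = S_1(0) = a_1 = -3
y_2 = S_1(1) = 3
t_q=3/2 is in segment 0 (τ=3/2); S_0(τ)=-249/64

y_0=0 y_1=-3 y_2=3
S(3/2) = -249/64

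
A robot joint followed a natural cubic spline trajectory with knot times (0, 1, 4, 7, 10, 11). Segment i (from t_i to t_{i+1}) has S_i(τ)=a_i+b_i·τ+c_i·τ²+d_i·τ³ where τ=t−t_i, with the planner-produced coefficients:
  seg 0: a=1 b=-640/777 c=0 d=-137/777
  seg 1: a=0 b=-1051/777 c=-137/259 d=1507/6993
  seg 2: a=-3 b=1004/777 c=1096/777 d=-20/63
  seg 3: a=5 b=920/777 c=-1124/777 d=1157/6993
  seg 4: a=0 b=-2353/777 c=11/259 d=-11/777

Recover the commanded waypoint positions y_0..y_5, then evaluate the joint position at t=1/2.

y_0 = S_0(0) = a_0 = 1
y_1 = S_1(0) = a_1 = 0
y_2 = S_2(0) = a_2 = -3
y_3 = S_3(0) = a_3 = 5
y_4 = S_4(0) = a_4 = 0
y_5 = S_4(1) = -3
t_q=1/2 is in segment 0 (τ=1/2); S_0(τ)=1173/2072

y_0=1 y_1=0 y_2=-3 y_3=5 y_4=0 y_5=-3
S(1/2) = 1173/2072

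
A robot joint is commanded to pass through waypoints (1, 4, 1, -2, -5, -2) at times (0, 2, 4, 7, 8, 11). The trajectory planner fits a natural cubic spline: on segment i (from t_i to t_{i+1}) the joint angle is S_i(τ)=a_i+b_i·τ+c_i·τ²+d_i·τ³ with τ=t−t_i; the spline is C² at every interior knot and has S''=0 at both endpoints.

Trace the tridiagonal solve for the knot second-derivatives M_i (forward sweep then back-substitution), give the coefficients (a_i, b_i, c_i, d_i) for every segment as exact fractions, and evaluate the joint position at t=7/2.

Δ: Δ0=3/2, Δ1=-3/2, Δ2=-1, Δ3=-3, Δ4=1
row 1: diag=8, rhs=-18; c'=1/4, d'=-9/4
row 2: denom=10−2·1/4=19/2; d'=(3−2·-9/4)/(19/2)=15/19
row 3: denom=8−3·6/19=134/19; d'=(-12−3·15/19)/(134/19)=-273/134
row 4: denom=8−1·19/134=1053/134; d'=(24−1·-273/134)/(1053/134)=1163/351
back: M4=1163/351
back: M3=-273/134−19/134·1163/351=-880/351
back: M2=15/19−6/19·-880/351=185/117
back: M1=-9/4−1/4·185/117=-619/234
M: M0=0, M1=-619/234, M2=185/117, M3=-880/351, M4=1163/351, M5=0
seg 0: a=1, c=M0/2=0, d=(M1−M0)/(6·2)=-619/2808, b=Δ0−h0·(2M0+M1)/6=836/351
seg 1: a=4, c=M1/2=-619/468, d=(M2−M1)/(6·2)=989/2808, b=Δ1−h1·(2M1+M2)/6=-185/702
seg 2: a=1, c=M2/2=185/234, d=(M3−M2)/(6·3)=-1435/6318, b=Δ2−h2·(2M2+M3)/6=-466/351
seg 3: a=-2, c=M3/2=-440/351, d=(M4−M3)/(6·1)=227/234, b=Δ3−h3·(2M3+M4)/6=-1907/702
seg 4: a=-5, c=M4/2=1163/702, d=(M5−M4)/(6·3)=-1163/6318, b=Δ4−h4·(2M4+M5)/6=-812/351
t_q=7/2 → seg 1, τ=3/2; S=4+-185/702·τ+-619/468·τ²+989/2808·τ³=13609/7488

  seg 0: a=1 b=836/351 c=0 d=-619/2808
  seg 1: a=4 b=-185/702 c=-619/468 d=989/2808
  seg 2: a=1 b=-466/351 c=185/234 d=-1435/6318
  seg 3: a=-2 b=-1907/702 c=-440/351 d=227/234
  seg 4: a=-5 b=-812/351 c=1163/702 d=-1163/6318
S(7/2) = 13609/7488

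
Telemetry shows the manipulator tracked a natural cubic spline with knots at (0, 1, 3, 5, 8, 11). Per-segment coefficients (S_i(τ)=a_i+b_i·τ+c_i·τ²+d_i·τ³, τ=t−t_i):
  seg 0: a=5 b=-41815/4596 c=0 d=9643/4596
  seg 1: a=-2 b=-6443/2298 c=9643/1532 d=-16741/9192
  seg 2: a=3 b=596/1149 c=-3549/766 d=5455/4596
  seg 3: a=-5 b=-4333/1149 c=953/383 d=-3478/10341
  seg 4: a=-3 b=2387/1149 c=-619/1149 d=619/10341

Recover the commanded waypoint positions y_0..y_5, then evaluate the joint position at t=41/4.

y_0=5 y_1=-2 y_2=3 y_3=-5 y_4=-3 y_5=0
S(41/4) = -9099/24512

y_0 = S_0(0) = a_0 = 5
y_1 = S_1(0) = a_1 = -2
y_2 = S_2(0) = a_2 = 3
y_3 = S_3(0) = a_3 = -5
y_4 = S_4(0) = a_4 = -3
y_5 = S_4(3) = 0
t_q=41/4 is in segment 4 (τ=9/4); S_4(τ)=-9099/24512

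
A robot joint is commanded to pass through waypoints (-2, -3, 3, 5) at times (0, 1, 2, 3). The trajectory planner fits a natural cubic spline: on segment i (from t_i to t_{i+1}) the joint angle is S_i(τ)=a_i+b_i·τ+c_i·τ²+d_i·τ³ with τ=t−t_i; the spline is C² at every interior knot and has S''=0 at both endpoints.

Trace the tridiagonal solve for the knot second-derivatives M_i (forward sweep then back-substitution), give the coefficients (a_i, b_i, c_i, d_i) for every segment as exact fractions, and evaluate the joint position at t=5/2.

Δ: Δ0=-1, Δ1=6, Δ2=2
row 1: diag=4, rhs=42; c'=1/4, d'=21/2
row 2: denom=4−1·1/4=15/4; d'=(-24−1·21/2)/(15/4)=-46/5
back: M2=-46/5
back: M1=21/2−1/4·-46/5=64/5
M: M0=0, M1=64/5, M2=-46/5, M3=0
seg 0: a=-2, c=M0/2=0, d=(M1−M0)/(6·1)=32/15, b=Δ0−h0·(2M0+M1)/6=-47/15
seg 1: a=-3, c=M1/2=32/5, d=(M2−M1)/(6·1)=-11/3, b=Δ1−h1·(2M1+M2)/6=49/15
seg 2: a=3, c=M2/2=-23/5, d=(M3−M2)/(6·1)=23/15, b=Δ2−h2·(2M2+M3)/6=76/15
t_q=5/2 → seg 2, τ=1/2; S=3+76/15·τ+-23/5·τ²+23/15·τ³=183/40

  seg 0: a=-2 b=-47/15 c=0 d=32/15
  seg 1: a=-3 b=49/15 c=32/5 d=-11/3
  seg 2: a=3 b=76/15 c=-23/5 d=23/15
S(5/2) = 183/40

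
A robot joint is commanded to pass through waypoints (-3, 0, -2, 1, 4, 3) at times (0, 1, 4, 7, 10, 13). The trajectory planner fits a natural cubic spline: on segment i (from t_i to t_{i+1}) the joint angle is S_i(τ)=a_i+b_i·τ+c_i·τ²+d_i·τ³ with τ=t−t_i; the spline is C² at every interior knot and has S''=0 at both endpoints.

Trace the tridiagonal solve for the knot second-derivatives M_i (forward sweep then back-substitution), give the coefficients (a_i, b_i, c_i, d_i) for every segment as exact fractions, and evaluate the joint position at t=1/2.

  seg 0: a=-3 b=1438/403 c=0 d=-229/403
  seg 1: a=0 b=751/403 c=-687/403 d=3124/10881
  seg 2: a=-2 b=-19/31 c=1063/1209 d=-413/3627
  seg 3: a=1 b=640/403 c=-176/1209 d=-61/3627
  seg 4: a=4 b=105/403 c=-359/1209 d=359/10881
S(1/2) = -4149/3224

Δ: Δ0=3, Δ1=-2/3, Δ2=1, Δ3=1, Δ4=-1/3
row 1: diag=8, rhs=-22; c'=3/8, d'=-11/4
row 2: denom=12−3·3/8=87/8; d'=(10−3·-11/4)/(87/8)=146/87
row 3: denom=12−3·8/29=324/29; d'=(0−3·146/87)/(324/29)=-73/162
row 4: denom=12−3·29/108=403/36; d'=(-8−3·-73/162)/(403/36)=-718/1209
back: M4=-718/1209
back: M3=-73/162−29/108·-718/1209=-352/1209
back: M2=146/87−8/29·-352/1209=2126/1209
back: M1=-11/4−3/8·2126/1209=-1374/403
M: M0=0, M1=-1374/403, M2=2126/1209, M3=-352/1209, M4=-718/1209, M5=0
seg 0: a=-3, c=M0/2=0, d=(M1−M0)/(6·1)=-229/403, b=Δ0−h0·(2M0+M1)/6=1438/403
seg 1: a=0, c=M1/2=-687/403, d=(M2−M1)/(6·3)=3124/10881, b=Δ1−h1·(2M1+M2)/6=751/403
seg 2: a=-2, c=M2/2=1063/1209, d=(M3−M2)/(6·3)=-413/3627, b=Δ2−h2·(2M2+M3)/6=-19/31
seg 3: a=1, c=M3/2=-176/1209, d=(M4−M3)/(6·3)=-61/3627, b=Δ3−h3·(2M3+M4)/6=640/403
seg 4: a=4, c=M4/2=-359/1209, d=(M5−M4)/(6·3)=359/10881, b=Δ4−h4·(2M4+M5)/6=105/403
t_q=1/2 → seg 0, τ=1/2; S=-3+1438/403·τ+0·τ²+-229/403·τ³=-4149/3224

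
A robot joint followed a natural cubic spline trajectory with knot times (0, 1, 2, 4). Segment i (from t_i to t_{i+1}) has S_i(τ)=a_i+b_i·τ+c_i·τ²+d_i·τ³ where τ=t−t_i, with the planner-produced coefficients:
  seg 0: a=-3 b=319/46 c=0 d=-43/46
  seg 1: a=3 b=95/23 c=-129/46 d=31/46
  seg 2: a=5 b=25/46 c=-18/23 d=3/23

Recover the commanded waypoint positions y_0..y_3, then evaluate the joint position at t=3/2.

y_0 = S_0(0) = a_0 = -3
y_1 = S_1(0) = a_1 = 3
y_2 = S_2(0) = a_2 = 5
y_3 = S_2(2) = 4
t_q=3/2 is in segment 1 (τ=1/2); S_1(τ)=1637/368

y_0=-3 y_1=3 y_2=5 y_3=4
S(3/2) = 1637/368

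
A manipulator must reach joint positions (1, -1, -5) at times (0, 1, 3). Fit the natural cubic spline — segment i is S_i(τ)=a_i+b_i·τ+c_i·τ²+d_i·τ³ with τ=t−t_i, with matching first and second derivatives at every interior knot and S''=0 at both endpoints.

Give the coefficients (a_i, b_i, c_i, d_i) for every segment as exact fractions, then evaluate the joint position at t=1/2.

  seg 0: a=1 b=-2 c=0 d=0
  seg 1: a=-1 b=-2 c=0 d=0
S(1/2) = 0

Δ: Δ0=-2, Δ1=-2
row 1: diag=6, rhs=0; c'=1/3, d'=0
back: M1=0
M: M0=0, M1=0, M2=0
seg 0: a=1, c=M0/2=0, d=(M1−M0)/(6·1)=0, b=Δ0−h0·(2M0+M1)/6=-2
seg 1: a=-1, c=M1/2=0, d=(M2−M1)/(6·2)=0, b=Δ1−h1·(2M1+M2)/6=-2
t_q=1/2 → seg 0, τ=1/2; S=1+-2·τ+0·τ²+0·τ³=0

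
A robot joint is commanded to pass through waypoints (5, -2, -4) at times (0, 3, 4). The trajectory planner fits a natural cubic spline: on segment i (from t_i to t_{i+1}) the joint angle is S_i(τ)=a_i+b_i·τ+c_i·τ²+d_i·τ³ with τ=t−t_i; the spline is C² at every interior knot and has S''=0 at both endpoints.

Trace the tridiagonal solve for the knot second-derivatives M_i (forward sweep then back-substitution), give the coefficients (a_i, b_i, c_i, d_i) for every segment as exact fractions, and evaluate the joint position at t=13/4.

  seg 0: a=5 b=-59/24 c=0 d=1/72
  seg 1: a=-2 b=-25/12 c=1/8 d=-1/24
S(13/4) = -1287/512

Δ: Δ0=-7/3, Δ1=-2
row 1: diag=8, rhs=2; c'=1/8, d'=1/4
back: M1=1/4
M: M0=0, M1=1/4, M2=0
seg 0: a=5, c=M0/2=0, d=(M1−M0)/(6·3)=1/72, b=Δ0−h0·(2M0+M1)/6=-59/24
seg 1: a=-2, c=M1/2=1/8, d=(M2−M1)/(6·1)=-1/24, b=Δ1−h1·(2M1+M2)/6=-25/12
t_q=13/4 → seg 1, τ=1/4; S=-2+-25/12·τ+1/8·τ²+-1/24·τ³=-1287/512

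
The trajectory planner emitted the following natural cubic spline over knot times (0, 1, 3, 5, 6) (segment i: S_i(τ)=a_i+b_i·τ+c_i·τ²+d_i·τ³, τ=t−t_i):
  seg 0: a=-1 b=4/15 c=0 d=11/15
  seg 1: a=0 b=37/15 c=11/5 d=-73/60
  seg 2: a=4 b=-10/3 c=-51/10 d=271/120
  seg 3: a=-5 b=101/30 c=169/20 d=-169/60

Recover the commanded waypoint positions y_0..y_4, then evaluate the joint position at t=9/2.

y_0=-1 y_1=0 y_2=4 y_3=-5 y_4=4
S(9/2) = -1553/320

y_0 = S_0(0) = a_0 = -1
y_1 = S_1(0) = a_1 = 0
y_2 = S_2(0) = a_2 = 4
y_3 = S_3(0) = a_3 = -5
y_4 = S_3(1) = 4
t_q=9/2 is in segment 2 (τ=3/2); S_2(τ)=-1553/320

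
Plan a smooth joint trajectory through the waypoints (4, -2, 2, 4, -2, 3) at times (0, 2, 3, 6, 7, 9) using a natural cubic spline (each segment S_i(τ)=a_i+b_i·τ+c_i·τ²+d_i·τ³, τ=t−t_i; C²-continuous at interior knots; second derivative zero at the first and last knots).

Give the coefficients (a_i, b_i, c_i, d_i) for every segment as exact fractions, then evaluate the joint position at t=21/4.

Δ: Δ0=-3, Δ1=4, Δ2=2/3, Δ3=-6, Δ4=5/2
row 1: diag=6, rhs=42; c'=1/6, d'=7
row 2: denom=8−1·1/6=47/6; d'=(-20−1·7)/(47/6)=-162/47
row 3: denom=8−3·18/47=322/47; d'=(-40−3·-162/47)/(322/47)=-697/161
row 4: denom=6−1·47/322=1885/322; d'=(51−1·-697/161)/(1885/322)=17816/1885
back: M4=17816/1885
back: M3=-697/161−47/322·17816/1885=-10761/1885
back: M2=-162/47−18/47·-10761/1885=-2376/1885
back: M1=7−1/6·-2376/1885=13591/1885
M: M0=0, M1=13591/1885, M2=-2376/1885, M3=-10761/1885, M4=17816/1885, M5=0
seg 0: a=4, c=M0/2=0, d=(M1−M0)/(6·2)=13591/22620, b=Δ0−h0·(2M0+M1)/6=-30556/5655
seg 1: a=-2, c=M1/2=13591/3770, d=(M2−M1)/(6·1)=-15967/11310, b=Δ1−h1·(2M1+M2)/6=10217/5655
seg 2: a=2, c=M2/2=-1188/1885, d=(M3−M2)/(6·3)=-43/174, b=Δ2−h2·(2M2+M3)/6=54079/11310
seg 3: a=4, c=M3/2=-10761/3770, d=(M4−M3)/(6·1)=28577/11310, b=Δ3−h3·(2M3+M4)/6=-32077/5655
seg 4: a=-2, c=M4/2=8908/1885, d=(M5−M4)/(6·2)=-4454/5655, b=Δ4−h4·(2M4+M5)/6=-42989/11310
t_q=21/4 → seg 2, τ=9/4; S=2+54079/11310·τ+-1188/1885·τ²+-43/174·τ³=1629343/241280

  seg 0: a=4 b=-30556/5655 c=0 d=13591/22620
  seg 1: a=-2 b=10217/5655 c=13591/3770 d=-15967/11310
  seg 2: a=2 b=54079/11310 c=-1188/1885 d=-43/174
  seg 3: a=4 b=-32077/5655 c=-10761/3770 d=28577/11310
  seg 4: a=-2 b=-42989/11310 c=8908/1885 d=-4454/5655
S(21/4) = 1629343/241280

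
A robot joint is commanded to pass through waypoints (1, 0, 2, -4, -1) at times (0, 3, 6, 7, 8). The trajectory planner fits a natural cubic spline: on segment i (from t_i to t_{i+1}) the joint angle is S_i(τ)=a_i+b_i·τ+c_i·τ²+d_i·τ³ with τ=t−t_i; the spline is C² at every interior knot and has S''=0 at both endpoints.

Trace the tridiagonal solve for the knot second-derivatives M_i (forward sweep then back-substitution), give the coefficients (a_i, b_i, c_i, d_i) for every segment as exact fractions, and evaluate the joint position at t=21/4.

  seg 0: a=1 b=-263/168 c=0 d=23/168
  seg 1: a=0 b=179/84 c=69/56 d=-289/504
  seg 2: a=2 b=-143/24 c=-55/14 d=653/168
  seg 3: a=-4 b=-181/84 c=433/56 d=-433/168
S(21/4) = 16131/3584

Δ: Δ0=-1/3, Δ1=2/3, Δ2=-6, Δ3=3
row 1: diag=12, rhs=6; c'=1/4, d'=1/2
row 2: denom=8−3·1/4=29/4; d'=(-40−3·1/2)/(29/4)=-166/29
row 3: denom=4−1·4/29=112/29; d'=(54−1·-166/29)/(112/29)=433/28
back: M3=433/28
back: M2=-166/29−4/29·433/28=-55/7
back: M1=1/2−1/4·-55/7=69/28
M: M0=0, M1=69/28, M2=-55/7, M3=433/28, M4=0
seg 0: a=1, c=M0/2=0, d=(M1−M0)/(6·3)=23/168, b=Δ0−h0·(2M0+M1)/6=-263/168
seg 1: a=0, c=M1/2=69/56, d=(M2−M1)/(6·3)=-289/504, b=Δ1−h1·(2M1+M2)/6=179/84
seg 2: a=2, c=M2/2=-55/14, d=(M3−M2)/(6·1)=653/168, b=Δ2−h2·(2M2+M3)/6=-143/24
seg 3: a=-4, c=M3/2=433/56, d=(M4−M3)/(6·1)=-433/168, b=Δ3−h3·(2M3+M4)/6=-181/84
t_q=21/4 → seg 1, τ=9/4; S=0+179/84·τ+69/56·τ²+-289/504·τ³=16131/3584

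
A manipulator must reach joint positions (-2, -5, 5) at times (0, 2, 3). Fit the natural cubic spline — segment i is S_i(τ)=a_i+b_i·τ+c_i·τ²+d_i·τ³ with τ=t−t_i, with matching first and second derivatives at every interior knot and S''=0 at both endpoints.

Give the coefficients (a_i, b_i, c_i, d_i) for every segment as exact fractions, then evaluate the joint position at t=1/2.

  seg 0: a=-2 b=-16/3 c=0 d=23/24
  seg 1: a=-5 b=37/6 c=23/4 d=-23/12
S(1/2) = -291/64

Δ: Δ0=-3/2, Δ1=10
row 1: diag=6, rhs=69; c'=1/6, d'=23/2
back: M1=23/2
M: M0=0, M1=23/2, M2=0
seg 0: a=-2, c=M0/2=0, d=(M1−M0)/(6·2)=23/24, b=Δ0−h0·(2M0+M1)/6=-16/3
seg 1: a=-5, c=M1/2=23/4, d=(M2−M1)/(6·1)=-23/12, b=Δ1−h1·(2M1+M2)/6=37/6
t_q=1/2 → seg 0, τ=1/2; S=-2+-16/3·τ+0·τ²+23/24·τ³=-291/64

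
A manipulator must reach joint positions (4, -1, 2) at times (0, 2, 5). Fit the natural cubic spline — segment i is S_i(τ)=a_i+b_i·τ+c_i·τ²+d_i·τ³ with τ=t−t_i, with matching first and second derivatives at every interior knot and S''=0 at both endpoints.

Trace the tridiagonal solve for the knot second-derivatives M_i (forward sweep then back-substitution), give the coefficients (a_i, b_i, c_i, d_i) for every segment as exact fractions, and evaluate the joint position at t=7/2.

Δ: Δ0=-5/2, Δ1=1
row 1: diag=10, rhs=21; c'=3/10, d'=21/10
back: M1=21/10
M: M0=0, M1=21/10, M2=0
seg 0: a=4, c=M0/2=0, d=(M1−M0)/(6·2)=7/40, b=Δ0−h0·(2M0+M1)/6=-16/5
seg 1: a=-1, c=M1/2=21/20, d=(M2−M1)/(6·3)=-7/60, b=Δ1−h1·(2M1+M2)/6=-11/10
t_q=7/2 → seg 1, τ=3/2; S=-1+-11/10·τ+21/20·τ²+-7/60·τ³=-109/160

  seg 0: a=4 b=-16/5 c=0 d=7/40
  seg 1: a=-1 b=-11/10 c=21/20 d=-7/60
S(7/2) = -109/160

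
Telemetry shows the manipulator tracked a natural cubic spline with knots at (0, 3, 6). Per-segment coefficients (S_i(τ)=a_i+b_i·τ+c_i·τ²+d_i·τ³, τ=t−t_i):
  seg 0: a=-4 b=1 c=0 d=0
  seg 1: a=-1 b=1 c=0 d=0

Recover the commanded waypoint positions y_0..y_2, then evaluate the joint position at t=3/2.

y_0=-4 y_1=-1 y_2=2
S(3/2) = -5/2

y_0 = S_0(0) = a_0 = -4
y_1 = S_1(0) = a_1 = -1
y_2 = S_1(3) = 2
t_q=3/2 is in segment 0 (τ=3/2); S_0(τ)=-5/2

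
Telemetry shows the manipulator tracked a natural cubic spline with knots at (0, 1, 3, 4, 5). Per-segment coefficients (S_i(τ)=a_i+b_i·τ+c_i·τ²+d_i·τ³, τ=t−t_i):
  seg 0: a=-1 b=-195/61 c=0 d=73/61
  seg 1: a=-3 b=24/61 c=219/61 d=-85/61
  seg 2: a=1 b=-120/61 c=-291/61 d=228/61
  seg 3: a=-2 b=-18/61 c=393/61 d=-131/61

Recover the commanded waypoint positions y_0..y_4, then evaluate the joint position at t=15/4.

y_0 = S_0(0) = a_0 = -1
y_1 = S_1(0) = a_1 = -3
y_2 = S_2(0) = a_2 = 1
y_3 = S_3(0) = a_3 = -2
y_4 = S_3(1) = 2
t_q=15/4 is in segment 2 (τ=3/4); S_2(τ)=-193/122

y_0=-1 y_1=-3 y_2=1 y_3=-2 y_4=2
S(15/4) = -193/122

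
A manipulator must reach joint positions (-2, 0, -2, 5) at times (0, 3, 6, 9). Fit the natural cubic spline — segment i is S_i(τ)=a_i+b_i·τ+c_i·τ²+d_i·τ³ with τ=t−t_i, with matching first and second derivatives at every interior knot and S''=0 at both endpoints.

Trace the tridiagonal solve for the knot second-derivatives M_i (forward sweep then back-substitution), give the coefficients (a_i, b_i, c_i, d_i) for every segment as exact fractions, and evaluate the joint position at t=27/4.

Δ: Δ0=2/3, Δ1=-2/3, Δ2=7/3
row 1: diag=12, rhs=-8; c'=1/4, d'=-2/3
row 2: denom=12−3·1/4=45/4; d'=(18−3·-2/3)/(45/4)=16/9
back: M2=16/9
back: M1=-2/3−1/4·16/9=-10/9
M: M0=0, M1=-10/9, M2=16/9, M3=0
seg 0: a=-2, c=M0/2=0, d=(M1−M0)/(6·3)=-5/81, b=Δ0−h0·(2M0+M1)/6=11/9
seg 1: a=0, c=M1/2=-5/9, d=(M2−M1)/(6·3)=13/81, b=Δ1−h1·(2M1+M2)/6=-4/9
seg 2: a=-2, c=M2/2=8/9, d=(M3−M2)/(6·3)=-8/81, b=Δ2−h2·(2M2+M3)/6=5/9
t_q=27/4 → seg 2, τ=3/4; S=-2+5/9·τ+8/9·τ²+-8/81·τ³=-9/8

  seg 0: a=-2 b=11/9 c=0 d=-5/81
  seg 1: a=0 b=-4/9 c=-5/9 d=13/81
  seg 2: a=-2 b=5/9 c=8/9 d=-8/81
S(27/4) = -9/8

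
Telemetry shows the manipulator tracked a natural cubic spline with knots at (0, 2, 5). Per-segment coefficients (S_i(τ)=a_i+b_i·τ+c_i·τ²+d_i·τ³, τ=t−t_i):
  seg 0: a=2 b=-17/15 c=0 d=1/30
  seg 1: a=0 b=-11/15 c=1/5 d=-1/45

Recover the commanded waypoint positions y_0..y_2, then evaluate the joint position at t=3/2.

y_0 = S_0(0) = a_0 = 2
y_1 = S_1(0) = a_1 = 0
y_2 = S_1(3) = -1
t_q=3/2 is in segment 0 (τ=3/2); S_0(τ)=33/80

y_0=2 y_1=0 y_2=-1
S(3/2) = 33/80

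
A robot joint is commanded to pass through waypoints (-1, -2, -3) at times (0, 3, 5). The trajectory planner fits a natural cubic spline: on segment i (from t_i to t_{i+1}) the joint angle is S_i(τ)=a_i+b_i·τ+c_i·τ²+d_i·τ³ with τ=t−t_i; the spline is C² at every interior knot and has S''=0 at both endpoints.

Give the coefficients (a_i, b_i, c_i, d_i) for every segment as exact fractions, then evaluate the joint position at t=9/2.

  seg 0: a=-1 b=-17/60 c=0 d=-1/180
  seg 1: a=-2 b=-13/30 c=-1/20 d=1/120
S(9/2) = -175/64

Δ: Δ0=-1/3, Δ1=-1/2
row 1: diag=10, rhs=-1; c'=1/5, d'=-1/10
back: M1=-1/10
M: M0=0, M1=-1/10, M2=0
seg 0: a=-1, c=M0/2=0, d=(M1−M0)/(6·3)=-1/180, b=Δ0−h0·(2M0+M1)/6=-17/60
seg 1: a=-2, c=M1/2=-1/20, d=(M2−M1)/(6·2)=1/120, b=Δ1−h1·(2M1+M2)/6=-13/30
t_q=9/2 → seg 1, τ=3/2; S=-2+-13/30·τ+-1/20·τ²+1/120·τ³=-175/64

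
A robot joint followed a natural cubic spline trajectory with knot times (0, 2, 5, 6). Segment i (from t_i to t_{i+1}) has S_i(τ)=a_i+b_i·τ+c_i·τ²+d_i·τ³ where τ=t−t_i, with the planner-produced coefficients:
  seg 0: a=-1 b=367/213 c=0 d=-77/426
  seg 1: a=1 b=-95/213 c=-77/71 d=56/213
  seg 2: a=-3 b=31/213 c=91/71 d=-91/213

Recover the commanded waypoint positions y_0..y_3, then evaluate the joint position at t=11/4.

y_0 = S_0(0) = a_0 = -1
y_1 = S_1(0) = a_1 = 1
y_2 = S_2(0) = a_2 = -3
y_3 = S_2(1) = -2
t_q=11/4 is in segment 1 (τ=3/4); S_1(τ)=189/1136

y_0=-1 y_1=1 y_2=-3 y_3=-2
S(11/4) = 189/1136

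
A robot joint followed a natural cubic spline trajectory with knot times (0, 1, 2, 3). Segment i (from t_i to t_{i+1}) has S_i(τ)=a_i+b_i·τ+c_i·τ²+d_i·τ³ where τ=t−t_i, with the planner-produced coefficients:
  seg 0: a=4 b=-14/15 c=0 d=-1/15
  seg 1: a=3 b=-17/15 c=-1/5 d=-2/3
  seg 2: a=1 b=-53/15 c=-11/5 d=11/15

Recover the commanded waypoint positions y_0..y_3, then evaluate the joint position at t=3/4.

y_0=4 y_1=3 y_2=1 y_3=-4
S(3/4) = 1047/320

y_0 = S_0(0) = a_0 = 4
y_1 = S_1(0) = a_1 = 3
y_2 = S_2(0) = a_2 = 1
y_3 = S_2(1) = -4
t_q=3/4 is in segment 0 (τ=3/4); S_0(τ)=1047/320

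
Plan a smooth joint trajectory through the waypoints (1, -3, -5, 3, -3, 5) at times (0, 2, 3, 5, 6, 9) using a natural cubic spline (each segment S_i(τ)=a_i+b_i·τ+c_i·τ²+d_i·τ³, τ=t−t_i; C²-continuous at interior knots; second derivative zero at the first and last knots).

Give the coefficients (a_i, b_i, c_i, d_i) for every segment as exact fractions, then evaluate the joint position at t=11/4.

  seg 0: a=1 b=-5962/4359 c=0 d=-689/4359
  seg 1: a=-3 b=-14230/4359 c=-1378/1453 d=9646/4359
  seg 2: a=-5 b=6440/4359 c=8268/1453 d=-9653/4359
  seg 3: a=3 b=-10180/4359 c=-11038/1453 d=17140/4359
  seg 4: a=-3 b=-24988/4359 c=6102/1453 d=-678/1453
S(11/4) = -234725/46496

Δ: Δ0=-2, Δ1=-2, Δ2=4, Δ3=-6, Δ4=8/3
row 1: diag=6, rhs=0; c'=1/6, d'=0
row 2: denom=6−1·1/6=35/6; d'=(36−1·0)/(35/6)=216/35
row 3: denom=6−2·12/35=186/35; d'=(-60−2·216/35)/(186/35)=-422/31
row 4: denom=8−1·35/186=1453/186; d'=(52−1·-422/31)/(1453/186)=12204/1453
back: M4=12204/1453
back: M3=-422/31−35/186·12204/1453=-22076/1453
back: M2=216/35−12/35·-22076/1453=16536/1453
back: M1=0−1/6·16536/1453=-2756/1453
M: M0=0, M1=-2756/1453, M2=16536/1453, M3=-22076/1453, M4=12204/1453, M5=0
seg 0: a=1, c=M0/2=0, d=(M1−M0)/(6·2)=-689/4359, b=Δ0−h0·(2M0+M1)/6=-5962/4359
seg 1: a=-3, c=M1/2=-1378/1453, d=(M2−M1)/(6·1)=9646/4359, b=Δ1−h1·(2M1+M2)/6=-14230/4359
seg 2: a=-5, c=M2/2=8268/1453, d=(M3−M2)/(6·2)=-9653/4359, b=Δ2−h2·(2M2+M3)/6=6440/4359
seg 3: a=3, c=M3/2=-11038/1453, d=(M4−M3)/(6·1)=17140/4359, b=Δ3−h3·(2M3+M4)/6=-10180/4359
seg 4: a=-3, c=M4/2=6102/1453, d=(M5−M4)/(6·3)=-678/1453, b=Δ4−h4·(2M4+M5)/6=-24988/4359
t_q=11/4 → seg 1, τ=3/4; S=-3+-14230/4359·τ+-1378/1453·τ²+9646/4359·τ³=-234725/46496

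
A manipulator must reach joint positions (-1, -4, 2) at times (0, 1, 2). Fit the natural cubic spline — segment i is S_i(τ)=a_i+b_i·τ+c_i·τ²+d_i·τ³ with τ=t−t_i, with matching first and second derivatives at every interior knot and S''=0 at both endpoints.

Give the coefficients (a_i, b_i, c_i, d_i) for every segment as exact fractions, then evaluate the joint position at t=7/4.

  seg 0: a=-1 b=-21/4 c=0 d=9/4
  seg 1: a=-4 b=3/2 c=27/4 d=-9/4
S(7/4) = -7/256

Δ: Δ0=-3, Δ1=6
row 1: diag=4, rhs=54; c'=1/4, d'=27/2
back: M1=27/2
M: M0=0, M1=27/2, M2=0
seg 0: a=-1, c=M0/2=0, d=(M1−M0)/(6·1)=9/4, b=Δ0−h0·(2M0+M1)/6=-21/4
seg 1: a=-4, c=M1/2=27/4, d=(M2−M1)/(6·1)=-9/4, b=Δ1−h1·(2M1+M2)/6=3/2
t_q=7/4 → seg 1, τ=3/4; S=-4+3/2·τ+27/4·τ²+-9/4·τ³=-7/256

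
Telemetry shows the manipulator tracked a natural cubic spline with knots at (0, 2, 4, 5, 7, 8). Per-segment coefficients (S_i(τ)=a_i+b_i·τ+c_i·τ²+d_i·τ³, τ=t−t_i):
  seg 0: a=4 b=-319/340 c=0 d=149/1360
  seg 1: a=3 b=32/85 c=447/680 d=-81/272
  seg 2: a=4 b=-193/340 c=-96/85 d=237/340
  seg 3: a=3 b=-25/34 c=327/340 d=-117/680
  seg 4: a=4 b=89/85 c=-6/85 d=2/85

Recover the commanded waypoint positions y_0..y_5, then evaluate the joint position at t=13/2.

y_0=4 y_1=3 y_2=4 y_3=3 y_4=4 y_5=5
S(13/2) = 18933/5440

y_0 = S_0(0) = a_0 = 4
y_1 = S_1(0) = a_1 = 3
y_2 = S_2(0) = a_2 = 4
y_3 = S_3(0) = a_3 = 3
y_4 = S_4(0) = a_4 = 4
y_5 = S_4(1) = 5
t_q=13/2 is in segment 3 (τ=3/2); S_3(τ)=18933/5440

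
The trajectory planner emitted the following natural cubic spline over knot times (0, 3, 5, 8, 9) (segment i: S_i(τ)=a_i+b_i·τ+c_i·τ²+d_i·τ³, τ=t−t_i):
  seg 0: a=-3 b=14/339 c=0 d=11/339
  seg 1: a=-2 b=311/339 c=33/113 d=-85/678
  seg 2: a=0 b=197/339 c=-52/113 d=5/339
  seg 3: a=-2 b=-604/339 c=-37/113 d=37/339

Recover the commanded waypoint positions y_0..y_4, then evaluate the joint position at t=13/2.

y_0 = S_0(0) = a_0 = -3
y_1 = S_1(0) = a_1 = -2
y_2 = S_2(0) = a_2 = 0
y_3 = S_3(0) = a_3 = -2
y_4 = S_3(1) = -4
t_q=13/2 is in segment 2 (τ=3/2); S_2(τ)=-103/904

y_0=-3 y_1=-2 y_2=0 y_3=-2 y_4=-4
S(13/2) = -103/904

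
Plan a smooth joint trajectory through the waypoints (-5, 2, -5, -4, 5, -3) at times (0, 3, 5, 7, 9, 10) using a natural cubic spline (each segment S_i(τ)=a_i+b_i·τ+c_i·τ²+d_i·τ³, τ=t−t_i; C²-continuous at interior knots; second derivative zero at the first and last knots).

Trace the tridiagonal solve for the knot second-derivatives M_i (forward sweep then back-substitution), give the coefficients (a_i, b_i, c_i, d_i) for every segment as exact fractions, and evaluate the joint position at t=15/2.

Δ: Δ0=7/3, Δ1=-7/2, Δ2=1/2, Δ3=9/2, Δ4=-8
row 1: diag=10, rhs=-35; c'=1/5, d'=-7/2
row 2: denom=8−2·1/5=38/5; d'=(24−2·-7/2)/(38/5)=155/38
row 3: denom=8−2·5/19=142/19; d'=(24−2·155/38)/(142/19)=301/142
row 4: denom=6−2·19/71=388/71; d'=(-75−2·301/142)/(388/71)=-29/2
back: M4=-29/2
back: M3=301/142−19/71·-29/2=6
back: M2=155/38−5/19·6=5/2
back: M1=-7/2−1/5·5/2=-4
M: M0=0, M1=-4, M2=5/2, M3=6, M4=-29/2, M5=0
seg 0: a=-5, c=M0/2=0, d=(M1−M0)/(6·3)=-2/9, b=Δ0−h0·(2M0+M1)/6=13/3
seg 1: a=2, c=M1/2=-2, d=(M2−M1)/(6·2)=13/24, b=Δ1−h1·(2M1+M2)/6=-5/3
seg 2: a=-5, c=M2/2=5/4, d=(M3−M2)/(6·2)=7/24, b=Δ2−h2·(2M2+M3)/6=-19/6
seg 3: a=-4, c=M3/2=3, d=(M4−M3)/(6·2)=-41/24, b=Δ3−h3·(2M3+M4)/6=16/3
seg 4: a=5, c=M4/2=-29/4, d=(M5−M4)/(6·1)=29/12, b=Δ4−h4·(2M4+M5)/6=-19/6
t_q=15/2 → seg 3, τ=1/2; S=-4+16/3·τ+3·τ²+-41/24·τ³=-51/64

  seg 0: a=-5 b=13/3 c=0 d=-2/9
  seg 1: a=2 b=-5/3 c=-2 d=13/24
  seg 2: a=-5 b=-19/6 c=5/4 d=7/24
  seg 3: a=-4 b=16/3 c=3 d=-41/24
  seg 4: a=5 b=-19/6 c=-29/4 d=29/12
S(15/2) = -51/64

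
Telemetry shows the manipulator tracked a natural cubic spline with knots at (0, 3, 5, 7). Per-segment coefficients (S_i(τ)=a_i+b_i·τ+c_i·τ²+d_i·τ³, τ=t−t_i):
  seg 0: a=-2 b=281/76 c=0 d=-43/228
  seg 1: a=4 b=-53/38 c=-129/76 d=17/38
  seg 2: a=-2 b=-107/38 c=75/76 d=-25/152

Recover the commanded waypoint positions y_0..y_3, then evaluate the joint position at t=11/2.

y_0 = S_0(0) = a_0 = -2
y_1 = S_1(0) = a_1 = 4
y_2 = S_2(0) = a_2 = -2
y_3 = S_2(2) = -5
t_q=11/2 is in segment 2 (τ=1/2); S_2(τ)=-3869/1216

y_0=-2 y_1=4 y_2=-2 y_3=-5
S(11/2) = -3869/1216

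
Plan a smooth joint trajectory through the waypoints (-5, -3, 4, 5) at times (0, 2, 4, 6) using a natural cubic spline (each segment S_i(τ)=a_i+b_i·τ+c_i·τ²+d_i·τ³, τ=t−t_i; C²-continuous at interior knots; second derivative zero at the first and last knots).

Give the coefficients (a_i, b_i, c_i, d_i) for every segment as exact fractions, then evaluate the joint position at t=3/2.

  seg 0: a=-5 b=2/15 c=0 d=13/60
  seg 1: a=-3 b=41/15 c=13/10 d=-11/24
  seg 2: a=4 b=73/30 c=-29/20 d=29/120
S(3/2) = -651/160

Δ: Δ0=1, Δ1=7/2, Δ2=1/2
row 1: diag=8, rhs=15; c'=1/4, d'=15/8
row 2: denom=8−2·1/4=15/2; d'=(-18−2·15/8)/(15/2)=-29/10
back: M2=-29/10
back: M1=15/8−1/4·-29/10=13/5
M: M0=0, M1=13/5, M2=-29/10, M3=0
seg 0: a=-5, c=M0/2=0, d=(M1−M0)/(6·2)=13/60, b=Δ0−h0·(2M0+M1)/6=2/15
seg 1: a=-3, c=M1/2=13/10, d=(M2−M1)/(6·2)=-11/24, b=Δ1−h1·(2M1+M2)/6=41/15
seg 2: a=4, c=M2/2=-29/20, d=(M3−M2)/(6·2)=29/120, b=Δ2−h2·(2M2+M3)/6=73/30
t_q=3/2 → seg 0, τ=3/2; S=-5+2/15·τ+0·τ²+13/60·τ³=-651/160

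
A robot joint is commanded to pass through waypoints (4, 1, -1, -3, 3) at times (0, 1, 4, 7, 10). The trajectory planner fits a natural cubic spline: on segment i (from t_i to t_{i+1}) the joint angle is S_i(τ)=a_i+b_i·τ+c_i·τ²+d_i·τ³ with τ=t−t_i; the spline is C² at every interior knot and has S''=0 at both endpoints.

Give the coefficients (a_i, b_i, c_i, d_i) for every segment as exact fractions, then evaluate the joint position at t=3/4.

  seg 0: a=4 b=-1085/324 c=0 d=113/324
  seg 1: a=1 b=-373/162 c=113/108 d=-487/2916
  seg 2: a=-1 b=-173/324 c=-37/81 d=401/2916
  seg 3: a=-3 b=71/162 c=253/324 d=-253/2916
S(3/4) = 11305/6912

Δ: Δ0=-3, Δ1=-2/3, Δ2=-2/3, Δ3=2
row 1: diag=8, rhs=14; c'=3/8, d'=7/4
row 2: denom=12−3·3/8=87/8; d'=(0−3·7/4)/(87/8)=-14/29
row 3: denom=12−3·8/29=324/29; d'=(16−3·-14/29)/(324/29)=253/162
back: M3=253/162
back: M2=-14/29−8/29·253/162=-74/81
back: M1=7/4−3/8·-74/81=113/54
M: M0=0, M1=113/54, M2=-74/81, M3=253/162, M4=0
seg 0: a=4, c=M0/2=0, d=(M1−M0)/(6·1)=113/324, b=Δ0−h0·(2M0+M1)/6=-1085/324
seg 1: a=1, c=M1/2=113/108, d=(M2−M1)/(6·3)=-487/2916, b=Δ1−h1·(2M1+M2)/6=-373/162
seg 2: a=-1, c=M2/2=-37/81, d=(M3−M2)/(6·3)=401/2916, b=Δ2−h2·(2M2+M3)/6=-173/324
seg 3: a=-3, c=M3/2=253/324, d=(M4−M3)/(6·3)=-253/2916, b=Δ3−h3·(2M3+M4)/6=71/162
t_q=3/4 → seg 0, τ=3/4; S=4+-1085/324·τ+0·τ²+113/324·τ³=11305/6912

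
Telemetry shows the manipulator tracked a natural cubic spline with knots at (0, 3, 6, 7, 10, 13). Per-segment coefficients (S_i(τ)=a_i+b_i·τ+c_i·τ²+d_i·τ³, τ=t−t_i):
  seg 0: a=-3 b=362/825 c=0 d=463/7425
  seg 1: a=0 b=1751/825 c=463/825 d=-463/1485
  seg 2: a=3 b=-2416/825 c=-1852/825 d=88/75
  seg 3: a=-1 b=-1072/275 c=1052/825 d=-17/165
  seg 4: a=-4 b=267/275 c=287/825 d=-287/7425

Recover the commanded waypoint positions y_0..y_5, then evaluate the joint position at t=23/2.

y_0=-3 y_1=0 y_2=3 y_3=-1 y_4=-4 y_5=1
S(23/2) = -4161/2200

y_0 = S_0(0) = a_0 = -3
y_1 = S_1(0) = a_1 = 0
y_2 = S_2(0) = a_2 = 3
y_3 = S_3(0) = a_3 = -1
y_4 = S_4(0) = a_4 = -4
y_5 = S_4(3) = 1
t_q=23/2 is in segment 4 (τ=3/2); S_4(τ)=-4161/2200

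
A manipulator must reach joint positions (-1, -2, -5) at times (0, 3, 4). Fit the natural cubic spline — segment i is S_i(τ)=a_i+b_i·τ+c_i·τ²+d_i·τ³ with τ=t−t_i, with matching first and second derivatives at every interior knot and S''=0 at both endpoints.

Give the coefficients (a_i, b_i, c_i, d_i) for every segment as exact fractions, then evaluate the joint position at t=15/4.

Δ: Δ0=-1/3, Δ1=-3
row 1: diag=8, rhs=-16; c'=1/8, d'=-2
back: M1=-2
M: M0=0, M1=-2, M2=0
seg 0: a=-1, c=M0/2=0, d=(M1−M0)/(6·3)=-1/9, b=Δ0−h0·(2M0+M1)/6=2/3
seg 1: a=-2, c=M1/2=-1, d=(M2−M1)/(6·1)=1/3, b=Δ1−h1·(2M1+M2)/6=-7/3
t_q=15/4 → seg 1, τ=3/4; S=-2+-7/3·τ+-1·τ²+1/3·τ³=-267/64

  seg 0: a=-1 b=2/3 c=0 d=-1/9
  seg 1: a=-2 b=-7/3 c=-1 d=1/3
S(15/4) = -267/64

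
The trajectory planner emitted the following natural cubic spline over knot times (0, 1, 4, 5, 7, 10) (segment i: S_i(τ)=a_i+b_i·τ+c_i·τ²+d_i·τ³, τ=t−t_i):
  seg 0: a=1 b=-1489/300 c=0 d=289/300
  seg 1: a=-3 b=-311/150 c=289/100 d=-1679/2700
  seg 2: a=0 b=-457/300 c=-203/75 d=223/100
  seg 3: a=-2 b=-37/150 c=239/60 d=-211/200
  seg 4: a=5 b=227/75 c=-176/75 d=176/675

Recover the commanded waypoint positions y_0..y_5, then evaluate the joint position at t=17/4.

y_0=1 y_1=-3 y_2=0 y_3=-2 y_4=5 y_5=0
S(17/4) = -3297/6400

y_0 = S_0(0) = a_0 = 1
y_1 = S_1(0) = a_1 = -3
y_2 = S_2(0) = a_2 = 0
y_3 = S_3(0) = a_3 = -2
y_4 = S_4(0) = a_4 = 5
y_5 = S_4(3) = 0
t_q=17/4 is in segment 2 (τ=1/4); S_2(τ)=-3297/6400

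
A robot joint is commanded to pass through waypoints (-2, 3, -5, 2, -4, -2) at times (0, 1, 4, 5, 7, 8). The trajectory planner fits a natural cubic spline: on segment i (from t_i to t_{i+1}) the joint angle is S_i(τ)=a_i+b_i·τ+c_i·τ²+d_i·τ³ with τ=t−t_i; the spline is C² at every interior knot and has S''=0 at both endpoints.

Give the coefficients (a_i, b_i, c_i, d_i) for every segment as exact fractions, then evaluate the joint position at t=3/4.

Δ: Δ0=5, Δ1=-8/3, Δ2=7, Δ3=-3, Δ4=2
row 1: diag=8, rhs=-46; c'=3/8, d'=-23/4
row 2: denom=8−3·3/8=55/8; d'=(58−3·-23/4)/(55/8)=602/55
row 3: denom=6−1·8/55=322/55; d'=(-60−1·602/55)/(322/55)=-1951/161
row 4: denom=6−2·55/161=856/161; d'=(30−2·-1951/161)/(856/161)=2183/214
back: M4=2183/214
back: M3=-1951/161−55/161·2183/214=-3339/214
back: M2=602/55−8/55·-3339/214=1414/107
back: M1=-23/4−3/8·1414/107=-2291/214
M: M0=0, M1=-2291/214, M2=1414/107, M3=-3339/214, M4=2183/214, M5=0
seg 0: a=-2, c=M0/2=0, d=(M1−M0)/(6·1)=-2291/1284, b=Δ0−h0·(2M0+M1)/6=8711/1284
seg 1: a=3, c=M1/2=-2291/428, d=(M2−M1)/(6·3)=5119/3852, b=Δ1−h1·(2M1+M2)/6=919/642
seg 2: a=-5, c=M2/2=707/107, d=(M3−M2)/(6·1)=-6167/1284, b=Δ2−h2·(2M2+M3)/6=6671/1284
seg 3: a=2, c=M3/2=-3339/428, d=(M4−M3)/(6·2)=2761/1284, b=Δ3−h3·(2M3+M4)/6=2569/642
seg 4: a=-4, c=M4/2=2183/428, d=(M5−M4)/(6·1)=-2183/1284, b=Δ4−h4·(2M4+M5)/6=-899/642
t_q=3/4 → seg 0, τ=3/4; S=-2+8711/1284·τ+0·τ²+-2291/1284·τ³=63973/27392

  seg 0: a=-2 b=8711/1284 c=0 d=-2291/1284
  seg 1: a=3 b=919/642 c=-2291/428 d=5119/3852
  seg 2: a=-5 b=6671/1284 c=707/107 d=-6167/1284
  seg 3: a=2 b=2569/642 c=-3339/428 d=2761/1284
  seg 4: a=-4 b=-899/642 c=2183/428 d=-2183/1284
S(3/4) = 63973/27392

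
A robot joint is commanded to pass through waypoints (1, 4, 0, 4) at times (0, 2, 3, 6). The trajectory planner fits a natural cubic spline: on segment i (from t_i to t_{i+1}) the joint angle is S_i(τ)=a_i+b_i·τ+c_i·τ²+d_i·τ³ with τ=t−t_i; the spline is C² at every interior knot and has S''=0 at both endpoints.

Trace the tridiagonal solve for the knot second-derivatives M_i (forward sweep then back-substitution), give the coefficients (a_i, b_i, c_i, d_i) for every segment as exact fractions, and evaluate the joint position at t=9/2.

Δ: Δ0=3/2, Δ1=-4, Δ2=4/3
row 1: diag=6, rhs=-33; c'=1/6, d'=-11/2
row 2: denom=8−1·1/6=47/6; d'=(32−1·-11/2)/(47/6)=225/47
back: M2=225/47
back: M1=-11/2−1/6·225/47=-296/47
M: M0=0, M1=-296/47, M2=225/47, M3=0
seg 0: a=1, c=M0/2=0, d=(M1−M0)/(6·2)=-74/141, b=Δ0−h0·(2M0+M1)/6=1015/282
seg 1: a=4, c=M1/2=-148/47, d=(M2−M1)/(6·1)=521/282, b=Δ1−h1·(2M1+M2)/6=-761/282
seg 2: a=0, c=M2/2=225/94, d=(M3−M2)/(6·3)=-25/94, b=Δ2−h2·(2M2+M3)/6=-487/141
t_q=9/2 → seg 2, τ=3/2; S=0+-487/141·τ+225/94·τ²+-25/94·τ³=-521/752

  seg 0: a=1 b=1015/282 c=0 d=-74/141
  seg 1: a=4 b=-761/282 c=-148/47 d=521/282
  seg 2: a=0 b=-487/141 c=225/94 d=-25/94
S(9/2) = -521/752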